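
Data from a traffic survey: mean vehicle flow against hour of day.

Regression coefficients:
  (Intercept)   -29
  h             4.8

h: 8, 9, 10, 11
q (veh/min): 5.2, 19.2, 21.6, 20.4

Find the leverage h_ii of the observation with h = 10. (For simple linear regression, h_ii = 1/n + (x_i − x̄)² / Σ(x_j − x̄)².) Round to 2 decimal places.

h = 0.30

h̄ = (8 + 9 + 10 + 11)/4 = 9.5
Σ(h − h̄)² = 2.25 + 0.25 + 0.25 + 2.25 = 5
h = 1/4 + (0.5)²/5 = 0.25 + 0.05 = 0.30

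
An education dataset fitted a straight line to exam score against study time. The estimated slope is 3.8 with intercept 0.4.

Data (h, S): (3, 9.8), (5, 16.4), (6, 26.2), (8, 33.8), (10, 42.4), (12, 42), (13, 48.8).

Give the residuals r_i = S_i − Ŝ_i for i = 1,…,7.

h=3: Ŝ = 0.4 + 3.8·3 = 11.8; r = 9.8 − 11.8 = -2
h=5: Ŝ = 0.4 + 3.8·5 = 19.4; r = 16.4 − 19.4 = -3
h=6: Ŝ = 0.4 + 3.8·6 = 23.2; r = 26.2 − 23.2 = 3
h=8: Ŝ = 0.4 + 3.8·8 = 30.8; r = 33.8 − 30.8 = 3
h=10: Ŝ = 0.4 + 3.8·10 = 38.4; r = 42.4 − 38.4 = 4
h=12: Ŝ = 0.4 + 3.8·12 = 46; r = 42 − 46 = -4
h=13: Ŝ = 0.4 + 3.8·13 = 49.8; r = 48.8 − 49.8 = -1

-2, -3, 3, 3, 4, -4, -1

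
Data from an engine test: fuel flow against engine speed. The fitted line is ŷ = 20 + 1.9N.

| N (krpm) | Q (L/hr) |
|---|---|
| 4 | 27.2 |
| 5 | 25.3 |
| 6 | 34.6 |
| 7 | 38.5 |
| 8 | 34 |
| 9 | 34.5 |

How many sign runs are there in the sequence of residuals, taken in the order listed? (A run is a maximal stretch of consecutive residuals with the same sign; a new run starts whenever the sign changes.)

N=4: ŷ = 20 + 1.9·4 = 27.6; e = 27.2 − 27.6 = -0.4
N=5: ŷ = 20 + 1.9·5 = 29.5; e = 25.3 − 29.5 = -4.2
N=6: ŷ = 20 + 1.9·6 = 31.4; e = 34.6 − 31.4 = 3.2
N=7: ŷ = 20 + 1.9·7 = 33.3; e = 38.5 − 33.3 = 5.2
N=8: ŷ = 20 + 1.9·8 = 35.2; e = 34 − 35.2 = -1.2
N=9: ŷ = 20 + 1.9·9 = 37.1; e = 34.5 − 37.1 = -2.6
Signs: − − + + − −
Runs: −×2, +×2, −×2 → 3

3 runs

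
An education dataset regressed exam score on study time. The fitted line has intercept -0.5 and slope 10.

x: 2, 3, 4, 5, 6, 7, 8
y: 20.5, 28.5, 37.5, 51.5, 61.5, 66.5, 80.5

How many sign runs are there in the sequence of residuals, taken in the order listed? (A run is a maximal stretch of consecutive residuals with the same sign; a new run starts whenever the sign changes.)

5 runs

x=2: ŷ = -0.5 + 10·2 = 19.5; r = 20.5 − 19.5 = 1
x=3: ŷ = -0.5 + 10·3 = 29.5; r = 28.5 − 29.5 = -1
x=4: ŷ = -0.5 + 10·4 = 39.5; r = 37.5 − 39.5 = -2
x=5: ŷ = -0.5 + 10·5 = 49.5; r = 51.5 − 49.5 = 2
x=6: ŷ = -0.5 + 10·6 = 59.5; r = 61.5 − 59.5 = 2
x=7: ŷ = -0.5 + 10·7 = 69.5; r = 66.5 − 69.5 = -3
x=8: ŷ = -0.5 + 10·8 = 79.5; r = 80.5 − 79.5 = 1
Signs: + − − + + − +
Runs: +×1, −×2, +×2, −×1, +×1 → 5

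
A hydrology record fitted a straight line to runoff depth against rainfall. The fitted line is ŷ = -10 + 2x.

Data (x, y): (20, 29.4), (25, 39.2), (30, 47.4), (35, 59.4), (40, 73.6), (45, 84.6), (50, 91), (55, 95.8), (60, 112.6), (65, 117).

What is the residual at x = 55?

ŷ = -10 + 2·55 = 100
r = 95.8 − 100 = -4.2

r = -4.2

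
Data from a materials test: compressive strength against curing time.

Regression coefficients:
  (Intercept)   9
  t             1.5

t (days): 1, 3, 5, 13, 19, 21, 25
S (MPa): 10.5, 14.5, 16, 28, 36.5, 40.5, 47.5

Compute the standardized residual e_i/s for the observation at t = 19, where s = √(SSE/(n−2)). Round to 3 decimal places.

t=1: ŷ = 9 + 1.5·1 = 10.5; e = 10.5 − 10.5 = 0
t=3: ŷ = 9 + 1.5·3 = 13.5; e = 14.5 − 13.5 = 1
t=5: ŷ = 9 + 1.5·5 = 16.5; e = 16 − 16.5 = -0.5
t=13: ŷ = 9 + 1.5·13 = 28.5; e = 28 − 28.5 = -0.5
t=19: ŷ = 9 + 1.5·19 = 37.5; e = 36.5 − 37.5 = -1
t=21: ŷ = 9 + 1.5·21 = 40.5; e = 40.5 − 40.5 = 0
t=25: ŷ = 9 + 1.5·25 = 46.5; e = 47.5 − 46.5 = 1
SSE = 0 + 1 + 0.25 + 0.25 + 1 + 0 + 1 = 3.5
s = √(3.5/5) = 0.83666
e/s = -1 / 0.83666 = -1.195

-1.195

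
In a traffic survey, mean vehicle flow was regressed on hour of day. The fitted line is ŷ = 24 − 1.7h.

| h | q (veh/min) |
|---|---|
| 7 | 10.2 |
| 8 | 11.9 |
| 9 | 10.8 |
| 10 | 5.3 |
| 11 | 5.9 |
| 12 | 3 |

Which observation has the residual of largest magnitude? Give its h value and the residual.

h=7: ŷ = 24 − 1.7·7 = 12.1; e = 10.2 − 12.1 = -1.9
h=8: ŷ = 24 − 1.7·8 = 10.4; e = 11.9 − 10.4 = 1.5
h=9: ŷ = 24 − 1.7·9 = 8.7; e = 10.8 − 8.7 = 2.1
h=10: ŷ = 24 − 1.7·10 = 7; e = 5.3 − 7 = -1.7
h=11: ŷ = 24 − 1.7·11 = 5.3; e = 5.9 − 5.3 = 0.6
h=12: ŷ = 24 − 1.7·12 = 3.6; e = 3 − 3.6 = -0.6
Largest |e| is 2.1 at h = 9, residual 2.1.

h = 9, e = 2.1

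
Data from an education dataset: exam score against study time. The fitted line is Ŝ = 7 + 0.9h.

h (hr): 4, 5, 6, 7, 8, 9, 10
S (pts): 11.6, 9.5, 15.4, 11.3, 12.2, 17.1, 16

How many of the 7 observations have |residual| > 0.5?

h=4: Ŝ = 7 + 0.9·4 = 10.6; e = 11.6 − 10.6 = 1
h=5: Ŝ = 7 + 0.9·5 = 11.5; e = 9.5 − 11.5 = -2
h=6: Ŝ = 7 + 0.9·6 = 12.4; e = 15.4 − 12.4 = 3
h=7: Ŝ = 7 + 0.9·7 = 13.3; e = 11.3 − 13.3 = -2
h=8: Ŝ = 7 + 0.9·8 = 14.2; e = 12.2 − 14.2 = -2
h=9: Ŝ = 7 + 0.9·9 = 15.1; e = 17.1 − 15.1 = 2
h=10: Ŝ = 7 + 0.9·10 = 16; e = 16 − 16 = 0
|e| > 0.5: h=4 (|e|=1), h=5 (|e|=2), h=6 (|e|=3), h=7 (|e|=2), h=8 (|e|=2), h=9 (|e|=2) → 6

6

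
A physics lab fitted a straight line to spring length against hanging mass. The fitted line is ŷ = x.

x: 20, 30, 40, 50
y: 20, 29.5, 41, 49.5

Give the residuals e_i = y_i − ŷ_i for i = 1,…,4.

0, -0.5, 1, -0.5

x=20: ŷ = 20 = 20; e = 20 − 20 = 0
x=30: ŷ = 30 = 30; e = 29.5 − 30 = -0.5
x=40: ŷ = 40 = 40; e = 41 − 40 = 1
x=50: ŷ = 50 = 50; e = 49.5 − 50 = -0.5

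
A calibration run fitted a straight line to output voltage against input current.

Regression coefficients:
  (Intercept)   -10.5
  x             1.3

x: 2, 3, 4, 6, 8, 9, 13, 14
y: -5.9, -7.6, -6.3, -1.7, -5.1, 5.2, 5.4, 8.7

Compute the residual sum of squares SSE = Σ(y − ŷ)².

x=2: ŷ = -10.5 + 1.3·2 = -7.9; r = -5.9 − (-7.9) = 2
x=3: ŷ = -10.5 + 1.3·3 = -6.6; r = -7.6 − (-6.6) = -1
x=4: ŷ = -10.5 + 1.3·4 = -5.3; r = -6.3 − (-5.3) = -1
x=6: ŷ = -10.5 + 1.3·6 = -2.7; r = -1.7 − (-2.7) = 1
x=8: ŷ = -10.5 + 1.3·8 = -0.1; r = -5.1 − (-0.1) = -5
x=9: ŷ = -10.5 + 1.3·9 = 1.2; r = 5.2 − 1.2 = 4
x=13: ŷ = -10.5 + 1.3·13 = 6.4; r = 5.4 − 6.4 = -1
x=14: ŷ = -10.5 + 1.3·14 = 7.7; r = 8.7 − 7.7 = 1
SSE = 4 + 1 + 1 + 1 + 25 + 16 + 1 + 1 = 50

SSE = 50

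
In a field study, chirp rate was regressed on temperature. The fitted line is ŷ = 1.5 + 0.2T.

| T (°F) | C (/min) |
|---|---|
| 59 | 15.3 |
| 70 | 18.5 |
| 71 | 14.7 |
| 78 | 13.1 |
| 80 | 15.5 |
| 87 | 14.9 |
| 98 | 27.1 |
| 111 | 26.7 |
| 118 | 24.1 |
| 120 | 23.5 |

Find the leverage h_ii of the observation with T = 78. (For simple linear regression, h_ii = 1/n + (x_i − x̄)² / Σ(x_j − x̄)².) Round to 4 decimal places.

T̄ = (59 + 70 + 71 + 78 + 80 + 87 + 98 + 111 + 118 + 120)/10 = 89.2
Σ(T − T̄)² = 912.04 + 368.64 + 331.24 + 125.44 + 84.64 + 4.84 + 77.44 + 475.24 + 829.44 + 948.64 = 4157.6
h = 1/10 + (-11.2)²/4157.6 = 0.1 + 0.0301713 = 0.1302

h = 0.1302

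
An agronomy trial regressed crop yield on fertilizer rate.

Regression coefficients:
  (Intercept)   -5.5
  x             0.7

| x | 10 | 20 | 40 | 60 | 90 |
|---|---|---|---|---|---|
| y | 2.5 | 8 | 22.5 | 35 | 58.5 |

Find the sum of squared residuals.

SSE = 4.5

x=10: ŷ = -5.5 + 0.7·10 = 1.5; r = 2.5 − 1.5 = 1
x=20: ŷ = -5.5 + 0.7·20 = 8.5; r = 8 − 8.5 = -0.5
x=40: ŷ = -5.5 + 0.7·40 = 22.5; r = 22.5 − 22.5 = 0
x=60: ŷ = -5.5 + 0.7·60 = 36.5; r = 35 − 36.5 = -1.5
x=90: ŷ = -5.5 + 0.7·90 = 57.5; r = 58.5 − 57.5 = 1
SSE = 1 + 0.25 + 0 + 2.25 + 1 = 4.5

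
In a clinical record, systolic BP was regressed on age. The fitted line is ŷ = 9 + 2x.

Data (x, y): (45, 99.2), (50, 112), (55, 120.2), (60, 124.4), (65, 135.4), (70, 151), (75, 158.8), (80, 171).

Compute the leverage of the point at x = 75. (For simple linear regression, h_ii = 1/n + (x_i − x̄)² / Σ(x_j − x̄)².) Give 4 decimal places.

x̄ = (45 + 50 + 55 + 60 + 65 + 70 + 75 + 80)/8 = 62.5
Σ(x − x̄)² = 306.25 + 156.25 + 56.25 + 6.25 + 6.25 + 56.25 + 156.25 + 306.25 = 1050
h = 1/8 + (12.5)²/1050 = 0.125 + 0.14881 = 0.2738

h = 0.2738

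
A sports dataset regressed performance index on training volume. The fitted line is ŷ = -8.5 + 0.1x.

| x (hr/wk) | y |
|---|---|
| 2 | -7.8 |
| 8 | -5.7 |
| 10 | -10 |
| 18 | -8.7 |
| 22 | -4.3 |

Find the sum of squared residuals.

x=2: ŷ = -8.5 + 0.1·2 = -8.3; e = -7.8 − (-8.3) = 0.5
x=8: ŷ = -8.5 + 0.1·8 = -7.7; e = -5.7 − (-7.7) = 2
x=10: ŷ = -8.5 + 0.1·10 = -7.5; e = -10 − (-7.5) = -2.5
x=18: ŷ = -8.5 + 0.1·18 = -6.7; e = -8.7 − (-6.7) = -2
x=22: ŷ = -8.5 + 0.1·22 = -6.3; e = -4.3 − (-6.3) = 2
SSE = 0.25 + 4 + 6.25 + 4 + 4 = 18.5

SSE = 18.5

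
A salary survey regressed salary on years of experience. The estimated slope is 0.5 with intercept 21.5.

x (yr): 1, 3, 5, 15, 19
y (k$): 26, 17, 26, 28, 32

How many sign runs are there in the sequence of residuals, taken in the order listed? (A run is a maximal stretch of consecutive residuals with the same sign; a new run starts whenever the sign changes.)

x=1: ŷ = 21.5 + 0.5·1 = 22; e = 26 − 22 = 4
x=3: ŷ = 21.5 + 0.5·3 = 23; e = 17 − 23 = -6
x=5: ŷ = 21.5 + 0.5·5 = 24; e = 26 − 24 = 2
x=15: ŷ = 21.5 + 0.5·15 = 29; e = 28 − 29 = -1
x=19: ŷ = 21.5 + 0.5·19 = 31; e = 32 − 31 = 1
Signs: + − + − +
Runs: +×1, −×1, +×1, −×1, +×1 → 5

5 runs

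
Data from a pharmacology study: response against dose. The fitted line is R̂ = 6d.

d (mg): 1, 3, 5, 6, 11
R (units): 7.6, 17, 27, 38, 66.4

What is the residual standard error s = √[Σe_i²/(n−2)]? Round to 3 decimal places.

s = 2.361

d=1: R̂ = 6·1 = 6; e = 7.6 − 6 = 1.6
d=3: R̂ = 6·3 = 18; e = 17 − 18 = -1
d=5: R̂ = 6·5 = 30; e = 27 − 30 = -3
d=6: R̂ = 6·6 = 36; e = 38 − 36 = 2
d=11: R̂ = 6·11 = 66; e = 66.4 − 66 = 0.4
SSE = 2.56 + 1 + 9 + 4 + 0.16 = 16.72
s = √(16.72/3) = √5.57333 ≈ 2.361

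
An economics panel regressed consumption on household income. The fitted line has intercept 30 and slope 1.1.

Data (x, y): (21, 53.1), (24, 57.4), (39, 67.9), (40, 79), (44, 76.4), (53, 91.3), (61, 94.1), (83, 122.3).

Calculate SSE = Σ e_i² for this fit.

SSE = 74

x=21: ŷ = 30 + 1.1·21 = 53.1; e = 53.1 − 53.1 = 0
x=24: ŷ = 30 + 1.1·24 = 56.4; e = 57.4 − 56.4 = 1
x=39: ŷ = 30 + 1.1·39 = 72.9; e = 67.9 − 72.9 = -5
x=40: ŷ = 30 + 1.1·40 = 74; e = 79 − 74 = 5
x=44: ŷ = 30 + 1.1·44 = 78.4; e = 76.4 − 78.4 = -2
x=53: ŷ = 30 + 1.1·53 = 88.3; e = 91.3 − 88.3 = 3
x=61: ŷ = 30 + 1.1·61 = 97.1; e = 94.1 − 97.1 = -3
x=83: ŷ = 30 + 1.1·83 = 121.3; e = 122.3 − 121.3 = 1
SSE = 0 + 1 + 25 + 25 + 4 + 9 + 9 + 1 = 74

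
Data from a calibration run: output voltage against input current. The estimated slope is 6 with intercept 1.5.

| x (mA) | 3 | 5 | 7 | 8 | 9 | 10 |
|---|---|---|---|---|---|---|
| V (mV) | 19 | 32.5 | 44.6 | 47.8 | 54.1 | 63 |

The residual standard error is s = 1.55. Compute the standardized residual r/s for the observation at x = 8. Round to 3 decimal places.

V̂ = 1.5 + 6·8 = 49.5
r = 47.8 − 49.5 = -1.7
r/s = -1.7 / 1.55 = -1.097

-1.097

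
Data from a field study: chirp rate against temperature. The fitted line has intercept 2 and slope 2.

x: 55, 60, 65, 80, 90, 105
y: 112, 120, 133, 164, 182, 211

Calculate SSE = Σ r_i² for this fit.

x=55: ŷ = 2 + 2·55 = 112; r = 112 − 112 = 0
x=60: ŷ = 2 + 2·60 = 122; r = 120 − 122 = -2
x=65: ŷ = 2 + 2·65 = 132; r = 133 − 132 = 1
x=80: ŷ = 2 + 2·80 = 162; r = 164 − 162 = 2
x=90: ŷ = 2 + 2·90 = 182; r = 182 − 182 = 0
x=105: ŷ = 2 + 2·105 = 212; r = 211 − 212 = -1
SSE = 0 + 4 + 1 + 4 + 0 + 1 = 10

SSE = 10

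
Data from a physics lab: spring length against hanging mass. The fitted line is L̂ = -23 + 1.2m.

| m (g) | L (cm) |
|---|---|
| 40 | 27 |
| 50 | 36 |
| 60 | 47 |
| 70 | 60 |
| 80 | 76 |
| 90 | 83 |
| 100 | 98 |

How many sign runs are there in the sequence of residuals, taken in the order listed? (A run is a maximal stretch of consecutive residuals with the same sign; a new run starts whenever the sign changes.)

5 runs

m=40: L̂ = -23 + 1.2·40 = 25; r = 27 − 25 = 2
m=50: L̂ = -23 + 1.2·50 = 37; r = 36 − 37 = -1
m=60: L̂ = -23 + 1.2·60 = 49; r = 47 − 49 = -2
m=70: L̂ = -23 + 1.2·70 = 61; r = 60 − 61 = -1
m=80: L̂ = -23 + 1.2·80 = 73; r = 76 − 73 = 3
m=90: L̂ = -23 + 1.2·90 = 85; r = 83 − 85 = -2
m=100: L̂ = -23 + 1.2·100 = 97; r = 98 − 97 = 1
Signs: + − − − + − +
Runs: +×1, −×3, +×1, −×1, +×1 → 5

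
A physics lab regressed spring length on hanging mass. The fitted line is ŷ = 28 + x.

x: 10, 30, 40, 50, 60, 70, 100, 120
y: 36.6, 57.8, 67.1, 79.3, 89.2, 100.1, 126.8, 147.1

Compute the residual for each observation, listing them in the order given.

x=10: ŷ = 28 + 10 = 38; e = 36.6 − 38 = -1.4
x=30: ŷ = 28 + 30 = 58; e = 57.8 − 58 = -0.2
x=40: ŷ = 28 + 40 = 68; e = 67.1 − 68 = -0.9
x=50: ŷ = 28 + 50 = 78; e = 79.3 − 78 = 1.3
x=60: ŷ = 28 + 60 = 88; e = 89.2 − 88 = 1.2
x=70: ŷ = 28 + 70 = 98; e = 100.1 − 98 = 2.1
x=100: ŷ = 28 + 100 = 128; e = 126.8 − 128 = -1.2
x=120: ŷ = 28 + 120 = 148; e = 147.1 − 148 = -0.9

-1.4, -0.2, -0.9, 1.3, 1.2, 2.1, -1.2, -0.9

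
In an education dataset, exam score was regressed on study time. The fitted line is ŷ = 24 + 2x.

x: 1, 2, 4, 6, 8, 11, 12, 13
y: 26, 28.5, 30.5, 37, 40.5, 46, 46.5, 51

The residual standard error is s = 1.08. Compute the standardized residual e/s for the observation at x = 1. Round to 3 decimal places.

0.000

ŷ = 24 + 2·1 = 26
e = 26 − 26 = 0
e/s = 0 / 1.08 = 0.000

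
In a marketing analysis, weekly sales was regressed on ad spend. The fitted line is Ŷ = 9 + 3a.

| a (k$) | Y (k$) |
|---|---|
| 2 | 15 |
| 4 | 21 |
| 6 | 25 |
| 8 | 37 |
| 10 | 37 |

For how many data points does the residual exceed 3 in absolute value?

a=2: Ŷ = 9 + 3·2 = 15; r = 15 − 15 = 0
a=4: Ŷ = 9 + 3·4 = 21; r = 21 − 21 = 0
a=6: Ŷ = 9 + 3·6 = 27; r = 25 − 27 = -2
a=8: Ŷ = 9 + 3·8 = 33; r = 37 − 33 = 4
a=10: Ŷ = 9 + 3·10 = 39; r = 37 − 39 = -2
|r| > 3: a=8 (|r|=4) → 1

1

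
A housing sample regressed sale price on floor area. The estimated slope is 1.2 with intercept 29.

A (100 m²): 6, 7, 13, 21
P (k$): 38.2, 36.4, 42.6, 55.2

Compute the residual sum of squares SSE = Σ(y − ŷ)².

SSE = 10

A=6: P̂ = 29 + 1.2·6 = 36.2; r = 38.2 − 36.2 = 2
A=7: P̂ = 29 + 1.2·7 = 37.4; r = 36.4 − 37.4 = -1
A=13: P̂ = 29 + 1.2·13 = 44.6; r = 42.6 − 44.6 = -2
A=21: P̂ = 29 + 1.2·21 = 54.2; r = 55.2 − 54.2 = 1
SSE = 4 + 1 + 4 + 1 = 10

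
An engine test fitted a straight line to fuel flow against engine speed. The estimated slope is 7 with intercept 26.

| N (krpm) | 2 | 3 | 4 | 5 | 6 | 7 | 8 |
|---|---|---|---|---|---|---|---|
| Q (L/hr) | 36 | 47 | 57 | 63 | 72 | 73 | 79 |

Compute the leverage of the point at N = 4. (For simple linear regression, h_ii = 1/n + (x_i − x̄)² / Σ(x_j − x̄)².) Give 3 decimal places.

N̄ = (2 + 3 + 4 + 5 + 6 + 7 + 8)/7 = 5
Σ(N − N̄)² = 9 + 4 + 1 + 0 + 1 + 4 + 9 = 28
h = 1/7 + (-1)²/28 = 0.142857 + 0.0357143 = 0.179

h = 0.179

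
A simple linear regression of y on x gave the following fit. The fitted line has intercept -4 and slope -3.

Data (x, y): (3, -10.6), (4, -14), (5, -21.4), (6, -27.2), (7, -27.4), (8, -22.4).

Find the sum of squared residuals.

x=3: ŷ = -4 − 3·3 = -13; e = -10.6 − (-13) = 2.4
x=4: ŷ = -4 − 3·4 = -16; e = -14 − (-16) = 2
x=5: ŷ = -4 − 3·5 = -19; e = -21.4 − (-19) = -2.4
x=6: ŷ = -4 − 3·6 = -22; e = -27.2 − (-22) = -5.2
x=7: ŷ = -4 − 3·7 = -25; e = -27.4 − (-25) = -2.4
x=8: ŷ = -4 − 3·8 = -28; e = -22.4 − (-28) = 5.6
SSE = 5.76 + 4 + 5.76 + 27.04 + 5.76 + 31.36 = 79.68

SSE = 79.68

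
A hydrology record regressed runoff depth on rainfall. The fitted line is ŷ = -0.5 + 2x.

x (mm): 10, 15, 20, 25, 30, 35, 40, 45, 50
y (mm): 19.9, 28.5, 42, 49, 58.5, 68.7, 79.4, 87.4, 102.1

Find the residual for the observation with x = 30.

e = -1

ŷ = -0.5 + 2·30 = 59.5
e = 58.5 − 59.5 = -1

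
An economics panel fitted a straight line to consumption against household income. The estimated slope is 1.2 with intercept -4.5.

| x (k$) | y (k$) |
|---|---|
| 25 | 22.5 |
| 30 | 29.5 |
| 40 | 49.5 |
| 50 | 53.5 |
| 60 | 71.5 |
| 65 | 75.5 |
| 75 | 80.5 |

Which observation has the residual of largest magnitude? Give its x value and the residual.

x=25: ŷ = -4.5 + 1.2·25 = 25.5; r = 22.5 − 25.5 = -3
x=30: ŷ = -4.5 + 1.2·30 = 31.5; r = 29.5 − 31.5 = -2
x=40: ŷ = -4.5 + 1.2·40 = 43.5; r = 49.5 − 43.5 = 6
x=50: ŷ = -4.5 + 1.2·50 = 55.5; r = 53.5 − 55.5 = -2
x=60: ŷ = -4.5 + 1.2·60 = 67.5; r = 71.5 − 67.5 = 4
x=65: ŷ = -4.5 + 1.2·65 = 73.5; r = 75.5 − 73.5 = 2
x=75: ŷ = -4.5 + 1.2·75 = 85.5; r = 80.5 − 85.5 = -5
Largest |r| is 6 at x = 40, residual 6.

x = 40, r = 6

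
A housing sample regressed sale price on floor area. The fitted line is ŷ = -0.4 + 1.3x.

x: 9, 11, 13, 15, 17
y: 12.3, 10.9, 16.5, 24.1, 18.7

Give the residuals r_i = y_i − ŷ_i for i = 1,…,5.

x=9: ŷ = -0.4 + 1.3·9 = 11.3; r = 12.3 − 11.3 = 1
x=11: ŷ = -0.4 + 1.3·11 = 13.9; r = 10.9 − 13.9 = -3
x=13: ŷ = -0.4 + 1.3·13 = 16.5; r = 16.5 − 16.5 = 0
x=15: ŷ = -0.4 + 1.3·15 = 19.1; r = 24.1 − 19.1 = 5
x=17: ŷ = -0.4 + 1.3·17 = 21.7; r = 18.7 − 21.7 = -3

1, -3, 0, 5, -3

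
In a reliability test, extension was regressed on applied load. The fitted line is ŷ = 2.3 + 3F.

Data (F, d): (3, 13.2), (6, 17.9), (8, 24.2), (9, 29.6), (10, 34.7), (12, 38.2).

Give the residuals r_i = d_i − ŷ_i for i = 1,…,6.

1.9, -2.4, -2.1, 0.3, 2.4, -0.1

F=3: ŷ = 2.3 + 3·3 = 11.3; r = 13.2 − 11.3 = 1.9
F=6: ŷ = 2.3 + 3·6 = 20.3; r = 17.9 − 20.3 = -2.4
F=8: ŷ = 2.3 + 3·8 = 26.3; r = 24.2 − 26.3 = -2.1
F=9: ŷ = 2.3 + 3·9 = 29.3; r = 29.6 − 29.3 = 0.3
F=10: ŷ = 2.3 + 3·10 = 32.3; r = 34.7 − 32.3 = 2.4
F=12: ŷ = 2.3 + 3·12 = 38.3; r = 38.2 − 38.3 = -0.1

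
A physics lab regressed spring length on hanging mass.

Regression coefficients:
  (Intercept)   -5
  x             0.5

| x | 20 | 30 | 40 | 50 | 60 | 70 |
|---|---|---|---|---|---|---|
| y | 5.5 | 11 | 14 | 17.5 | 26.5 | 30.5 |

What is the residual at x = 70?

ŷ = -5 + 0.5·70 = 30
e = 30.5 − 30 = 0.5

e = 0.5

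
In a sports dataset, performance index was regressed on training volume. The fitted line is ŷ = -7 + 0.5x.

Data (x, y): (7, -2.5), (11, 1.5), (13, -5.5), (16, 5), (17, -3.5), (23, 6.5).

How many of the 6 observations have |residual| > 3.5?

x=7: ŷ = -7 + 0.5·7 = -3.5; e = -2.5 − (-3.5) = 1
x=11: ŷ = -7 + 0.5·11 = -1.5; e = 1.5 − (-1.5) = 3
x=13: ŷ = -7 + 0.5·13 = -0.5; e = -5.5 − (-0.5) = -5
x=16: ŷ = -7 + 0.5·16 = 1; e = 5 − 1 = 4
x=17: ŷ = -7 + 0.5·17 = 1.5; e = -3.5 − 1.5 = -5
x=23: ŷ = -7 + 0.5·23 = 4.5; e = 6.5 − 4.5 = 2
|e| > 3.5: x=13 (|e|=5), x=16 (|e|=4), x=17 (|e|=5) → 3

3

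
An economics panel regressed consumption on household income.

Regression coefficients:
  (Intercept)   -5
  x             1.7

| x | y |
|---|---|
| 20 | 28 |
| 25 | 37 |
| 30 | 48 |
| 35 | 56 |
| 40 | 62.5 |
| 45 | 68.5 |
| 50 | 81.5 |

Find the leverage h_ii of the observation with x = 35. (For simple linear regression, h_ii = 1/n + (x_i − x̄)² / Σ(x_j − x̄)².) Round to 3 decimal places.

h = 0.143

x̄ = (20 + 25 + 30 + 35 + 40 + 45 + 50)/7 = 35
Σ(x − x̄)² = 225 + 100 + 25 + 0 + 25 + 100 + 225 = 700
h = 1/7 + (0)²/700 = 0.142857 + 0 = 0.143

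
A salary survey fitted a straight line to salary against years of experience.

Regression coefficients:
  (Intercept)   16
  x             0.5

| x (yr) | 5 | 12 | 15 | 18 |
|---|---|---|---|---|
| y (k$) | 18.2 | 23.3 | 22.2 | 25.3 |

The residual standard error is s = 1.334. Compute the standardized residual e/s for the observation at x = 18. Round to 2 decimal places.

0.22

ŷ = 16 + 0.5·18 = 25
e = 25.3 − 25 = 0.3
e/s = 0.3 / 1.334 = 0.22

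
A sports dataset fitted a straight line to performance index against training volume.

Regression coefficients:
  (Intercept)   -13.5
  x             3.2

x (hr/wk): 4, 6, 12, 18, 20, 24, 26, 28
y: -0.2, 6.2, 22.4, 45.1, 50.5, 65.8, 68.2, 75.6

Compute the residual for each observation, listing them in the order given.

0.5, 0.5, -2.5, 1, 0, 2.5, -1.5, -0.5

x=4: ŷ = -13.5 + 3.2·4 = -0.7; e = -0.2 − (-0.7) = 0.5
x=6: ŷ = -13.5 + 3.2·6 = 5.7; e = 6.2 − 5.7 = 0.5
x=12: ŷ = -13.5 + 3.2·12 = 24.9; e = 22.4 − 24.9 = -2.5
x=18: ŷ = -13.5 + 3.2·18 = 44.1; e = 45.1 − 44.1 = 1
x=20: ŷ = -13.5 + 3.2·20 = 50.5; e = 50.5 − 50.5 = 0
x=24: ŷ = -13.5 + 3.2·24 = 63.3; e = 65.8 − 63.3 = 2.5
x=26: ŷ = -13.5 + 3.2·26 = 69.7; e = 68.2 − 69.7 = -1.5
x=28: ŷ = -13.5 + 3.2·28 = 76.1; e = 75.6 − 76.1 = -0.5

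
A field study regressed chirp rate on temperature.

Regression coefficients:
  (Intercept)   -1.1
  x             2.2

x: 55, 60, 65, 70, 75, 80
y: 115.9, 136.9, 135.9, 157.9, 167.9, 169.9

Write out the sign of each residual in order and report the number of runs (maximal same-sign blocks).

5 runs

x=55: ŷ = -1.1 + 2.2·55 = 119.9; e = 115.9 − 119.9 = -4
x=60: ŷ = -1.1 + 2.2·60 = 130.9; e = 136.9 − 130.9 = 6
x=65: ŷ = -1.1 + 2.2·65 = 141.9; e = 135.9 − 141.9 = -6
x=70: ŷ = -1.1 + 2.2·70 = 152.9; e = 157.9 − 152.9 = 5
x=75: ŷ = -1.1 + 2.2·75 = 163.9; e = 167.9 − 163.9 = 4
x=80: ŷ = -1.1 + 2.2·80 = 174.9; e = 169.9 − 174.9 = -5
Signs: − + − + + −
Runs: −×1, +×1, −×1, +×2, −×1 → 5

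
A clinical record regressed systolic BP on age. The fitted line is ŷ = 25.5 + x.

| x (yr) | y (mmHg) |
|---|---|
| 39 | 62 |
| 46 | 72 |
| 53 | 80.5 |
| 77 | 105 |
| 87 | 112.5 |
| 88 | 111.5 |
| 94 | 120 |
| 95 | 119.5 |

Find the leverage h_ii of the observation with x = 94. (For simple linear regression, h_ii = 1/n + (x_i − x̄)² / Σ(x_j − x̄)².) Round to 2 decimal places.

x̄ = (39 + 46 + 53 + 77 + 87 + 88 + 94 + 95)/8 = 72.375
Σ(x − x̄)² = 1113.89 + 695.641 + 375.391 + 21.3906 + 213.891 + 244.141 + 467.641 + 511.891 = 3643.88
h = 1/8 + (21.625)²/3643.88 = 0.125 + 0.128336 = 0.25

h = 0.25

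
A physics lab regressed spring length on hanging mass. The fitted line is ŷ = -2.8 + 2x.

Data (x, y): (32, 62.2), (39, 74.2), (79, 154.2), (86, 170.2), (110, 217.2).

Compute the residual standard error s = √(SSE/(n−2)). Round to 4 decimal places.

x=32: ŷ = -2.8 + 2·32 = 61.2; e = 62.2 − 61.2 = 1
x=39: ŷ = -2.8 + 2·39 = 75.2; e = 74.2 − 75.2 = -1
x=79: ŷ = -2.8 + 2·79 = 155.2; e = 154.2 − 155.2 = -1
x=86: ŷ = -2.8 + 2·86 = 169.2; e = 170.2 − 169.2 = 1
x=110: ŷ = -2.8 + 2·110 = 217.2; e = 217.2 − 217.2 = 0
SSE = 1 + 1 + 1 + 1 + 0 = 4
s = √(4/3) = √1.33333 ≈ 1.1547

s = 1.1547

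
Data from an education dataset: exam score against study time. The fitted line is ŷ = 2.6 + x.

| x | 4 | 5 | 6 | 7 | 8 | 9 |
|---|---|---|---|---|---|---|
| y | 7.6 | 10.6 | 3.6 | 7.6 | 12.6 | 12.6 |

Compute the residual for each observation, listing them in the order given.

1, 3, -5, -2, 2, 1

x=4: ŷ = 2.6 + 4 = 6.6; e = 7.6 − 6.6 = 1
x=5: ŷ = 2.6 + 5 = 7.6; e = 10.6 − 7.6 = 3
x=6: ŷ = 2.6 + 6 = 8.6; e = 3.6 − 8.6 = -5
x=7: ŷ = 2.6 + 7 = 9.6; e = 7.6 − 9.6 = -2
x=8: ŷ = 2.6 + 8 = 10.6; e = 12.6 − 10.6 = 2
x=9: ŷ = 2.6 + 9 = 11.6; e = 12.6 − 11.6 = 1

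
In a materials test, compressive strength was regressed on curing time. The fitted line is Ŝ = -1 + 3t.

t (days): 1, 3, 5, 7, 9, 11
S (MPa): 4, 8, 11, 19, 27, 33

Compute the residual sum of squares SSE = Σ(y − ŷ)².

t=1: Ŝ = -1 + 3·1 = 2; e = 4 − 2 = 2
t=3: Ŝ = -1 + 3·3 = 8; e = 8 − 8 = 0
t=5: Ŝ = -1 + 3·5 = 14; e = 11 − 14 = -3
t=7: Ŝ = -1 + 3·7 = 20; e = 19 − 20 = -1
t=9: Ŝ = -1 + 3·9 = 26; e = 27 − 26 = 1
t=11: Ŝ = -1 + 3·11 = 32; e = 33 − 32 = 1
SSE = 4 + 0 + 9 + 1 + 1 + 1 = 16

SSE = 16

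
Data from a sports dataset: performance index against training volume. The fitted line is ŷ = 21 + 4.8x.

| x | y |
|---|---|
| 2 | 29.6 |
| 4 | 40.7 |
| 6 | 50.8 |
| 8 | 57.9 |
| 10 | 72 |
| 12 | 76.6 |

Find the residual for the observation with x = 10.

ŷ = 21 + 4.8·10 = 69
e = 72 − 69 = 3

e = 3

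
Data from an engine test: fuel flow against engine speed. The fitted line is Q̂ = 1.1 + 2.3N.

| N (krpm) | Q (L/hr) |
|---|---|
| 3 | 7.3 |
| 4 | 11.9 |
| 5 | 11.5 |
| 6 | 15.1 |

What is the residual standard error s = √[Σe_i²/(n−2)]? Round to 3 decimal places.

s = 1.466

N=3: Q̂ = 1.1 + 2.3·3 = 8; e = 7.3 − 8 = -0.7
N=4: Q̂ = 1.1 + 2.3·4 = 10.3; e = 11.9 − 10.3 = 1.6
N=5: Q̂ = 1.1 + 2.3·5 = 12.6; e = 11.5 − 12.6 = -1.1
N=6: Q̂ = 1.1 + 2.3·6 = 14.9; e = 15.1 − 14.9 = 0.2
SSE = 0.49 + 2.56 + 1.21 + 0.04 = 4.3
s = √(4.3/2) = √2.15 ≈ 1.466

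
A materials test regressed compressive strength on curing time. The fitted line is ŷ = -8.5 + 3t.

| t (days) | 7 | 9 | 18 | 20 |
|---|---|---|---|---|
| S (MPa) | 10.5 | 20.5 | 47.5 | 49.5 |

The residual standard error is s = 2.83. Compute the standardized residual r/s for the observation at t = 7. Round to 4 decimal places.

-0.7067

ŷ = -8.5 + 3·7 = 12.5
r = 10.5 − 12.5 = -2
r/s = -2 / 2.83 = -0.7067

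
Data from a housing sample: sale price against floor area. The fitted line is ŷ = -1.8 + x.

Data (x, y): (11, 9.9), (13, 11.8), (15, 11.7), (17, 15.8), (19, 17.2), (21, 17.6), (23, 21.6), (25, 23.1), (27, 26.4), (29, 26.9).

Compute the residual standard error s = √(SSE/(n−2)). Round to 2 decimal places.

s = 0.98

x=11: ŷ = -1.8 + 11 = 9.2; r = 9.9 − 9.2 = 0.7
x=13: ŷ = -1.8 + 13 = 11.2; r = 11.8 − 11.2 = 0.6
x=15: ŷ = -1.8 + 15 = 13.2; r = 11.7 − 13.2 = -1.5
x=17: ŷ = -1.8 + 17 = 15.2; r = 15.8 − 15.2 = 0.6
x=19: ŷ = -1.8 + 19 = 17.2; r = 17.2 − 17.2 = 0
x=21: ŷ = -1.8 + 21 = 19.2; r = 17.6 − 19.2 = -1.6
x=23: ŷ = -1.8 + 23 = 21.2; r = 21.6 − 21.2 = 0.4
x=25: ŷ = -1.8 + 25 = 23.2; r = 23.1 − 23.2 = -0.1
x=27: ŷ = -1.8 + 27 = 25.2; r = 26.4 − 25.2 = 1.2
x=29: ŷ = -1.8 + 29 = 27.2; r = 26.9 − 27.2 = -0.3
SSE = 0.49 + 0.36 + 2.25 + 0.36 + 0 + 2.56 + 0.16 + 0.01 + 1.44 + 0.09 = 7.72
s = √(7.72/8) = √0.965 ≈ 0.98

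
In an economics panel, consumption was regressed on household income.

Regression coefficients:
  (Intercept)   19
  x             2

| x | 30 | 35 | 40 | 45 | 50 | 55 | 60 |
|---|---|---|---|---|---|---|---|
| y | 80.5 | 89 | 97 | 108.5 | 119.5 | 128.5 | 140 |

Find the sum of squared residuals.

SSE = 8

x=30: ŷ = 19 + 2·30 = 79; e = 80.5 − 79 = 1.5
x=35: ŷ = 19 + 2·35 = 89; e = 89 − 89 = 0
x=40: ŷ = 19 + 2·40 = 99; e = 97 − 99 = -2
x=45: ŷ = 19 + 2·45 = 109; e = 108.5 − 109 = -0.5
x=50: ŷ = 19 + 2·50 = 119; e = 119.5 − 119 = 0.5
x=55: ŷ = 19 + 2·55 = 129; e = 128.5 − 129 = -0.5
x=60: ŷ = 19 + 2·60 = 139; e = 140 − 139 = 1
SSE = 2.25 + 0 + 4 + 0.25 + 0.25 + 0.25 + 1 = 8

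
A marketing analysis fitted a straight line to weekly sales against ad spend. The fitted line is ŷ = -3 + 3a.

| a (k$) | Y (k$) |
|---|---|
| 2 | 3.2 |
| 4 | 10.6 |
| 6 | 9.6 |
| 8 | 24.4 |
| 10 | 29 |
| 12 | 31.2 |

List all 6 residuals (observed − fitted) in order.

a=2: ŷ = -3 + 3·2 = 3; e = 3.2 − 3 = 0.2
a=4: ŷ = -3 + 3·4 = 9; e = 10.6 − 9 = 1.6
a=6: ŷ = -3 + 3·6 = 15; e = 9.6 − 15 = -5.4
a=8: ŷ = -3 + 3·8 = 21; e = 24.4 − 21 = 3.4
a=10: ŷ = -3 + 3·10 = 27; e = 29 − 27 = 2
a=12: ŷ = -3 + 3·12 = 33; e = 31.2 − 33 = -1.8

0.2, 1.6, -5.4, 3.4, 2, -1.8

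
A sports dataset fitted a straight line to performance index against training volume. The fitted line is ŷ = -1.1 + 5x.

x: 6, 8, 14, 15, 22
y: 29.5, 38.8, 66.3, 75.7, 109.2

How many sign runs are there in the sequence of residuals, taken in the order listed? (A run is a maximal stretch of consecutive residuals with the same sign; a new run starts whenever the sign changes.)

3 runs

x=6: ŷ = -1.1 + 5·6 = 28.9; r = 29.5 − 28.9 = 0.6
x=8: ŷ = -1.1 + 5·8 = 38.9; r = 38.8 − 38.9 = -0.1
x=14: ŷ = -1.1 + 5·14 = 68.9; r = 66.3 − 68.9 = -2.6
x=15: ŷ = -1.1 + 5·15 = 73.9; r = 75.7 − 73.9 = 1.8
x=22: ŷ = -1.1 + 5·22 = 108.9; r = 109.2 − 108.9 = 0.3
Signs: + − − + +
Runs: +×1, −×2, +×2 → 3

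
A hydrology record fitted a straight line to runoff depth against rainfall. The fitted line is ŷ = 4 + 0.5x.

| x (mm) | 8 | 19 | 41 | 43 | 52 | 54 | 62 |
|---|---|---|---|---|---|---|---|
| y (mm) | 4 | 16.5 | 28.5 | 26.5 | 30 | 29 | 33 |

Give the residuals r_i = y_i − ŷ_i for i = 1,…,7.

x=8: ŷ = 4 + 0.5·8 = 8; r = 4 − 8 = -4
x=19: ŷ = 4 + 0.5·19 = 13.5; r = 16.5 − 13.5 = 3
x=41: ŷ = 4 + 0.5·41 = 24.5; r = 28.5 − 24.5 = 4
x=43: ŷ = 4 + 0.5·43 = 25.5; r = 26.5 − 25.5 = 1
x=52: ŷ = 4 + 0.5·52 = 30; r = 30 − 30 = 0
x=54: ŷ = 4 + 0.5·54 = 31; r = 29 − 31 = -2
x=62: ŷ = 4 + 0.5·62 = 35; r = 33 − 35 = -2

-4, 3, 4, 1, 0, -2, -2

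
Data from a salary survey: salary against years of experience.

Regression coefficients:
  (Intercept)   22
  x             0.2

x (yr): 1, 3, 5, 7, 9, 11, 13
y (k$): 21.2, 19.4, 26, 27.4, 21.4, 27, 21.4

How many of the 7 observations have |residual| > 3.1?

3

x=1: ŷ = 22 + 0.2·1 = 22.2; e = 21.2 − 22.2 = -1
x=3: ŷ = 22 + 0.2·3 = 22.6; e = 19.4 − 22.6 = -3.2
x=5: ŷ = 22 + 0.2·5 = 23; e = 26 − 23 = 3
x=7: ŷ = 22 + 0.2·7 = 23.4; e = 27.4 − 23.4 = 4
x=9: ŷ = 22 + 0.2·9 = 23.8; e = 21.4 − 23.8 = -2.4
x=11: ŷ = 22 + 0.2·11 = 24.2; e = 27 − 24.2 = 2.8
x=13: ŷ = 22 + 0.2·13 = 24.6; e = 21.4 − 24.6 = -3.2
|e| > 3.1: x=3 (|e|=3.2), x=7 (|e|=4), x=13 (|e|=3.2) → 3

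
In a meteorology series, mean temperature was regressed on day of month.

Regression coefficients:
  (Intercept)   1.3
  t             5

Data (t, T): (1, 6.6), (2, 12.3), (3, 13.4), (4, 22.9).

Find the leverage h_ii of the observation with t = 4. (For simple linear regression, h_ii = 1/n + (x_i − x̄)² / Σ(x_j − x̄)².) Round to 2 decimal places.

t̄ = (1 + 2 + 3 + 4)/4 = 2.5
Σ(t − t̄)² = 2.25 + 0.25 + 0.25 + 2.25 = 5
h = 1/4 + (1.5)²/5 = 0.25 + 0.45 = 0.70

h = 0.70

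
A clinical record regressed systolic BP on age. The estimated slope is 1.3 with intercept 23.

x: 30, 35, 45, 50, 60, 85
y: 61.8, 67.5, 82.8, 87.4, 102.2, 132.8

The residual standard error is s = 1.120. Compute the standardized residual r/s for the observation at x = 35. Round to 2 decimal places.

-0.89

ŷ = 23 + 1.3·35 = 68.5
r = 67.5 − 68.5 = -1
r/s = -1 / 1.120 = -0.89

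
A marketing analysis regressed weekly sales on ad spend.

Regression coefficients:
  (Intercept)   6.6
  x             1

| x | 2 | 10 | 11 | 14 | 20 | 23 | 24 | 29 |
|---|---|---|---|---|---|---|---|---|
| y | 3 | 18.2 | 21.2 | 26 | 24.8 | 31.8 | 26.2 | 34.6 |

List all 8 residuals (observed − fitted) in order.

-5.6, 1.6, 3.6, 5.4, -1.8, 2.2, -4.4, -1

x=2: ŷ = 6.6 + 2 = 8.6; e = 3 − 8.6 = -5.6
x=10: ŷ = 6.6 + 10 = 16.6; e = 18.2 − 16.6 = 1.6
x=11: ŷ = 6.6 + 11 = 17.6; e = 21.2 − 17.6 = 3.6
x=14: ŷ = 6.6 + 14 = 20.6; e = 26 − 20.6 = 5.4
x=20: ŷ = 6.6 + 20 = 26.6; e = 24.8 − 26.6 = -1.8
x=23: ŷ = 6.6 + 23 = 29.6; e = 31.8 − 29.6 = 2.2
x=24: ŷ = 6.6 + 24 = 30.6; e = 26.2 − 30.6 = -4.4
x=29: ŷ = 6.6 + 29 = 35.6; e = 34.6 − 35.6 = -1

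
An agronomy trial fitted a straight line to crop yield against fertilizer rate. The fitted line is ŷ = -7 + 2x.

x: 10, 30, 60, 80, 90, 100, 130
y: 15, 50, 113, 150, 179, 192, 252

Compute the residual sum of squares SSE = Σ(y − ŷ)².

x=10: ŷ = -7 + 2·10 = 13; e = 15 − 13 = 2
x=30: ŷ = -7 + 2·30 = 53; e = 50 − 53 = -3
x=60: ŷ = -7 + 2·60 = 113; e = 113 − 113 = 0
x=80: ŷ = -7 + 2·80 = 153; e = 150 − 153 = -3
x=90: ŷ = -7 + 2·90 = 173; e = 179 − 173 = 6
x=100: ŷ = -7 + 2·100 = 193; e = 192 − 193 = -1
x=130: ŷ = -7 + 2·130 = 253; e = 252 − 253 = -1
SSE = 4 + 9 + 0 + 9 + 36 + 1 + 1 = 60

SSE = 60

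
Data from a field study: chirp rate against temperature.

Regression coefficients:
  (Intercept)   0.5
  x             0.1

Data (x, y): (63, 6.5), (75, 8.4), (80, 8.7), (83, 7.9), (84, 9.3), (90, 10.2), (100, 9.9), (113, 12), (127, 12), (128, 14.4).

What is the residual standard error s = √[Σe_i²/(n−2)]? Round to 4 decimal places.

x=63: ŷ = 0.5 + 0.1·63 = 6.8; e = 6.5 − 6.8 = -0.3
x=75: ŷ = 0.5 + 0.1·75 = 8; e = 8.4 − 8 = 0.4
x=80: ŷ = 0.5 + 0.1·80 = 8.5; e = 8.7 − 8.5 = 0.2
x=83: ŷ = 0.5 + 0.1·83 = 8.8; e = 7.9 − 8.8 = -0.9
x=84: ŷ = 0.5 + 0.1·84 = 8.9; e = 9.3 − 8.9 = 0.4
x=90: ŷ = 0.5 + 0.1·90 = 9.5; e = 10.2 − 9.5 = 0.7
x=100: ŷ = 0.5 + 0.1·100 = 10.5; e = 9.9 − 10.5 = -0.6
x=113: ŷ = 0.5 + 0.1·113 = 11.8; e = 12 − 11.8 = 0.2
x=127: ŷ = 0.5 + 0.1·127 = 13.2; e = 12 − 13.2 = -1.2
x=128: ŷ = 0.5 + 0.1·128 = 13.3; e = 14.4 − 13.3 = 1.1
SSE = 0.09 + 0.16 + 0.04 + 0.81 + 0.16 + 0.49 + 0.36 + 0.04 + 1.44 + 1.21 = 4.8
s = √(4.8/8) = √0.6 ≈ 0.7746

s = 0.7746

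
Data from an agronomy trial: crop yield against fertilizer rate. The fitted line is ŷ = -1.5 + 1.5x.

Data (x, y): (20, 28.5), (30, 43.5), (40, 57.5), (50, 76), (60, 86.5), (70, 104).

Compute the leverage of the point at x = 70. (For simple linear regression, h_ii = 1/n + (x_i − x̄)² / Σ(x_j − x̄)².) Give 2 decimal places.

h = 0.52

x̄ = (20 + 30 + 40 + 50 + 60 + 70)/6 = 45
Σ(x − x̄)² = 625 + 225 + 25 + 25 + 225 + 625 = 1750
h = 1/6 + (25)²/1750 = 0.166667 + 0.357143 = 0.52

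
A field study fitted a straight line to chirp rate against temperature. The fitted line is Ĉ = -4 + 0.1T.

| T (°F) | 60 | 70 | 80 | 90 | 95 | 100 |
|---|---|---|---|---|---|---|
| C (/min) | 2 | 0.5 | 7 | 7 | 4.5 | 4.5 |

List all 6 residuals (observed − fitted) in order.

T=60: Ĉ = -4 + 0.1·60 = 2; e = 2 − 2 = 0
T=70: Ĉ = -4 + 0.1·70 = 3; e = 0.5 − 3 = -2.5
T=80: Ĉ = -4 + 0.1·80 = 4; e = 7 − 4 = 3
T=90: Ĉ = -4 + 0.1·90 = 5; e = 7 − 5 = 2
T=95: Ĉ = -4 + 0.1·95 = 5.5; e = 4.5 − 5.5 = -1
T=100: Ĉ = -4 + 0.1·100 = 6; e = 4.5 − 6 = -1.5

0, -2.5, 3, 2, -1, -1.5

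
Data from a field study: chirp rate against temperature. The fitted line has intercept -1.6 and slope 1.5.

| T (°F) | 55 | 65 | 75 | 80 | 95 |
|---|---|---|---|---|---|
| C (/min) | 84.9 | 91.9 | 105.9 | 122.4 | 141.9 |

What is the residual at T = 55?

e = 4

Ĉ = -1.6 + 1.5·55 = 80.9
e = 84.9 − 80.9 = 4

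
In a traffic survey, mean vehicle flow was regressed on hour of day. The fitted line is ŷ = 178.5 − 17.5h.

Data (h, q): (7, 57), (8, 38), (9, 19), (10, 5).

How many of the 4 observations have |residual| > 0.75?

h=7: ŷ = 178.5 − 17.5·7 = 56; e = 57 − 56 = 1
h=8: ŷ = 178.5 − 17.5·8 = 38.5; e = 38 − 38.5 = -0.5
h=9: ŷ = 178.5 − 17.5·9 = 21; e = 19 − 21 = -2
h=10: ŷ = 178.5 − 17.5·10 = 3.5; e = 5 − 3.5 = 1.5
|e| > 0.75: h=7 (|e|=1), h=9 (|e|=2), h=10 (|e|=1.5) → 3

3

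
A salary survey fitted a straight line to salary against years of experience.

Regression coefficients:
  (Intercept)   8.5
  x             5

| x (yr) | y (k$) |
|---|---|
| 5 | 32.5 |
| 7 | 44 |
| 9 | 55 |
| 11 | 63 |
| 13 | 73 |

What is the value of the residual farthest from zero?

r = 1.5

x=5: ŷ = 8.5 + 5·5 = 33.5; r = 32.5 − 33.5 = -1
x=7: ŷ = 8.5 + 5·7 = 43.5; r = 44 − 43.5 = 0.5
x=9: ŷ = 8.5 + 5·9 = 53.5; r = 55 − 53.5 = 1.5
x=11: ŷ = 8.5 + 5·11 = 63.5; r = 63 − 63.5 = -0.5
x=13: ŷ = 8.5 + 5·13 = 73.5; r = 73 − 73.5 = -0.5
Largest |r| is 1.5 at x = 9, residual 1.5.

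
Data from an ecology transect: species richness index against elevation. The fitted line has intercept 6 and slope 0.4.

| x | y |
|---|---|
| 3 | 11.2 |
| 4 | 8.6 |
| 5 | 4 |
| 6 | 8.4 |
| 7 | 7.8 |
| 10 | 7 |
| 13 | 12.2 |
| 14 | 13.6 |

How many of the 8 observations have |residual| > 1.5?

x=3: ŷ = 6 + 0.4·3 = 7.2; e = 11.2 − 7.2 = 4
x=4: ŷ = 6 + 0.4·4 = 7.6; e = 8.6 − 7.6 = 1
x=5: ŷ = 6 + 0.4·5 = 8; e = 4 − 8 = -4
x=6: ŷ = 6 + 0.4·6 = 8.4; e = 8.4 − 8.4 = 0
x=7: ŷ = 6 + 0.4·7 = 8.8; e = 7.8 − 8.8 = -1
x=10: ŷ = 6 + 0.4·10 = 10; e = 7 − 10 = -3
x=13: ŷ = 6 + 0.4·13 = 11.2; e = 12.2 − 11.2 = 1
x=14: ŷ = 6 + 0.4·14 = 11.6; e = 13.6 − 11.6 = 2
|e| > 1.5: x=3 (|e|=4), x=5 (|e|=4), x=10 (|e|=3), x=14 (|e|=2) → 4

4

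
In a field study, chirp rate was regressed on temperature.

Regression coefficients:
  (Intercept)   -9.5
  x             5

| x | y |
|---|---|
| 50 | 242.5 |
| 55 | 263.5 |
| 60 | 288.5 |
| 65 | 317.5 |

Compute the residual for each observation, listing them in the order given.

2, -2, -2, 2

x=50: ŷ = -9.5 + 5·50 = 240.5; r = 242.5 − 240.5 = 2
x=55: ŷ = -9.5 + 5·55 = 265.5; r = 263.5 − 265.5 = -2
x=60: ŷ = -9.5 + 5·60 = 290.5; r = 288.5 − 290.5 = -2
x=65: ŷ = -9.5 + 5·65 = 315.5; r = 317.5 − 315.5 = 2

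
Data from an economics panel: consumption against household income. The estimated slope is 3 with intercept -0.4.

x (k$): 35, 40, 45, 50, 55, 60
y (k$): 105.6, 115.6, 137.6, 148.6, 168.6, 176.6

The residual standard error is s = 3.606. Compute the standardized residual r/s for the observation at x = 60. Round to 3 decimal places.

-0.832

ŷ = -0.4 + 3·60 = 179.6
r = 176.6 − 179.6 = -3
r/s = -3 / 3.606 = -0.832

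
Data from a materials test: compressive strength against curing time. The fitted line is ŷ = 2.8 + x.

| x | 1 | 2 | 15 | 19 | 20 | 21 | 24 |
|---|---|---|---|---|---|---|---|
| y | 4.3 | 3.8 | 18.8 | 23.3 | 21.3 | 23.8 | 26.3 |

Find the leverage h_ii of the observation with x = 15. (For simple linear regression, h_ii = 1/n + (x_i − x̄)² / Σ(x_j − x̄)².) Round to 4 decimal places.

h = 0.1432

x̄ = (1 + 2 + 15 + 19 + 20 + 21 + 24)/7 = 14.5714
Σ(x − x̄)² = 184.184 + 158.041 + 0.183673 + 19.6122 + 29.4694 + 41.3265 + 88.898 = 521.714
h = 1/7 + (0.428571)²/521.714 = 0.142857 + 0.000352058 = 0.1432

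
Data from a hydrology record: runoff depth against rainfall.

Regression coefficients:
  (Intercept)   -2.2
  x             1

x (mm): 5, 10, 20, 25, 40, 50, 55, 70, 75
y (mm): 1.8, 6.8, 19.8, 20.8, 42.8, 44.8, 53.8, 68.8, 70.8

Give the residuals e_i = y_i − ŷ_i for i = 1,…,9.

-1, -1, 2, -2, 5, -3, 1, 1, -2

x=5: ŷ = -2.2 + 5 = 2.8; e = 1.8 − 2.8 = -1
x=10: ŷ = -2.2 + 10 = 7.8; e = 6.8 − 7.8 = -1
x=20: ŷ = -2.2 + 20 = 17.8; e = 19.8 − 17.8 = 2
x=25: ŷ = -2.2 + 25 = 22.8; e = 20.8 − 22.8 = -2
x=40: ŷ = -2.2 + 40 = 37.8; e = 42.8 − 37.8 = 5
x=50: ŷ = -2.2 + 50 = 47.8; e = 44.8 − 47.8 = -3
x=55: ŷ = -2.2 + 55 = 52.8; e = 53.8 − 52.8 = 1
x=70: ŷ = -2.2 + 70 = 67.8; e = 68.8 − 67.8 = 1
x=75: ŷ = -2.2 + 75 = 72.8; e = 70.8 − 72.8 = -2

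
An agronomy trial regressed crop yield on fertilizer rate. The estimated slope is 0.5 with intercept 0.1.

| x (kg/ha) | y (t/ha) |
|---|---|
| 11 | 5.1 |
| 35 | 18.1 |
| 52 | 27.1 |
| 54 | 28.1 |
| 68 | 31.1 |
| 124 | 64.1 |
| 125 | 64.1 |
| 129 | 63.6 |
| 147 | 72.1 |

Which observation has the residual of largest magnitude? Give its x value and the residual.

x = 68, e = -3

x=11: ŷ = 0.1 + 0.5·11 = 5.6; e = 5.1 − 5.6 = -0.5
x=35: ŷ = 0.1 + 0.5·35 = 17.6; e = 18.1 − 17.6 = 0.5
x=52: ŷ = 0.1 + 0.5·52 = 26.1; e = 27.1 − 26.1 = 1
x=54: ŷ = 0.1 + 0.5·54 = 27.1; e = 28.1 − 27.1 = 1
x=68: ŷ = 0.1 + 0.5·68 = 34.1; e = 31.1 − 34.1 = -3
x=124: ŷ = 0.1 + 0.5·124 = 62.1; e = 64.1 − 62.1 = 2
x=125: ŷ = 0.1 + 0.5·125 = 62.6; e = 64.1 − 62.6 = 1.5
x=129: ŷ = 0.1 + 0.5·129 = 64.6; e = 63.6 − 64.6 = -1
x=147: ŷ = 0.1 + 0.5·147 = 73.6; e = 72.1 − 73.6 = -1.5
Largest |e| is 3 at x = 68, residual -3.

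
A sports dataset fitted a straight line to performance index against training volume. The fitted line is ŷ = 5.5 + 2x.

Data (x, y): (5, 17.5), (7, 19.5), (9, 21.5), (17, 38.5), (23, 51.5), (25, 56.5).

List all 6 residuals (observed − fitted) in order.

2, 0, -2, -1, 0, 1

x=5: ŷ = 5.5 + 2·5 = 15.5; r = 17.5 − 15.5 = 2
x=7: ŷ = 5.5 + 2·7 = 19.5; r = 19.5 − 19.5 = 0
x=9: ŷ = 5.5 + 2·9 = 23.5; r = 21.5 − 23.5 = -2
x=17: ŷ = 5.5 + 2·17 = 39.5; r = 38.5 − 39.5 = -1
x=23: ŷ = 5.5 + 2·23 = 51.5; r = 51.5 − 51.5 = 0
x=25: ŷ = 5.5 + 2·25 = 55.5; r = 56.5 − 55.5 = 1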